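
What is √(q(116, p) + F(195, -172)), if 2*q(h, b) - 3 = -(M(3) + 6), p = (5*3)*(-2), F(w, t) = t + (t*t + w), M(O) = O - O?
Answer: 9*√1462/2 ≈ 172.06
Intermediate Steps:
M(O) = 0
F(w, t) = t + w + t² (F(w, t) = t + (t² + w) = t + (w + t²) = t + w + t²)
p = -30 (p = 15*(-2) = -30)
q(h, b) = -3/2 (q(h, b) = 3/2 + (-(0 + 6))/2 = 3/2 + (-1*6)/2 = 3/2 + (½)*(-6) = 3/2 - 3 = -3/2)
√(q(116, p) + F(195, -172)) = √(-3/2 + (-172 + 195 + (-172)²)) = √(-3/2 + (-172 + 195 + 29584)) = √(-3/2 + 29607) = √(59211/2) = 9*√1462/2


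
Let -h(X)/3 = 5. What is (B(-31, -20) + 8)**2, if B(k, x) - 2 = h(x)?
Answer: 25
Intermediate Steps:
h(X) = -15 (h(X) = -3*5 = -15)
B(k, x) = -13 (B(k, x) = 2 - 15 = -13)
(B(-31, -20) + 8)**2 = (-13 + 8)**2 = (-5)**2 = 25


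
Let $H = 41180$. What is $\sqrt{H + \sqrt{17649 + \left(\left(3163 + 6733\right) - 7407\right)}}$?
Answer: $\sqrt{41180 + \sqrt{20138}} \approx 203.28$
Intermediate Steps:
$\sqrt{H + \sqrt{17649 + \left(\left(3163 + 6733\right) - 7407\right)}} = \sqrt{41180 + \sqrt{17649 + \left(\left(3163 + 6733\right) - 7407\right)}} = \sqrt{41180 + \sqrt{17649 + \left(9896 - 7407\right)}} = \sqrt{41180 + \sqrt{17649 + 2489}} = \sqrt{41180 + \sqrt{20138}}$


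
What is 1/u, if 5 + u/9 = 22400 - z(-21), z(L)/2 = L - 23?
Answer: 1/202347 ≈ 4.9420e-6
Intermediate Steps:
z(L) = -46 + 2*L (z(L) = 2*(L - 23) = 2*(-23 + L) = -46 + 2*L)
u = 202347 (u = -45 + 9*(22400 - (-46 + 2*(-21))) = -45 + 9*(22400 - (-46 - 42)) = -45 + 9*(22400 - 1*(-88)) = -45 + 9*(22400 + 88) = -45 + 9*22488 = -45 + 202392 = 202347)
1/u = 1/202347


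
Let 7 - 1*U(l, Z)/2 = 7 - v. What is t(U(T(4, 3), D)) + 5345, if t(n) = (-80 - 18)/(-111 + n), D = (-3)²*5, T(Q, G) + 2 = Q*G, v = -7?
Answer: 668223/125 ≈ 5345.8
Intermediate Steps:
T(Q, G) = -2 + G*Q (T(Q, G) = -2 + Q*G = -2 + G*Q)
D = 45 (D = 9*5 = 45)
U(l, Z) = -14 (U(l, Z) = 14 - 2*(7 - 1*(-7)) = 14 - 2*(7 + 7) = 14 - 2*14 = 14 - 28 = -14)
t(n) = -98/(-111 + n)
t(U(T(4, 3), D)) + 5345 = -98/(-111 - 14) + 5345 = -98/(-125) + 5345 = -98*(-1/125) + 5345 = 98/125 + 5345 = 668223/125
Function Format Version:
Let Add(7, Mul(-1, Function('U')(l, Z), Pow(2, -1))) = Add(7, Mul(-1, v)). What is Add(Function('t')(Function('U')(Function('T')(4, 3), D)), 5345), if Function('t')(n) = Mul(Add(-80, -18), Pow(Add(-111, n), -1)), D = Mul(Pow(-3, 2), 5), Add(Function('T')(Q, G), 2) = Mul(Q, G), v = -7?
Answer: Rational(668223, 125) ≈ 5345.8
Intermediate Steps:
Function('T')(Q, G) = Add(-2, Mul(G, Q)) (Function('T')(Q, G) = Add(-2, Mul(Q, G)) = Add(-2, Mul(G, Q)))
D = 45 (D = Mul(9, 5) = 45)
Function('U')(l, Z) = -14 (Function('U')(l, Z) = Add(14, Mul(-2, Add(7, Mul(-1, -7)))) = Add(14, Mul(-2, Add(7, 7))) = Add(14, Mul(-2, 14)) = Add(14, -28) = -14)
Function('t')(n) = Mul(-98, Pow(Add(-111, n), -1))
Add(Function('t')(Function('U')(Function('T')(4, 3), D)), 5345) = Add(Mul(-98, Pow(Add(-111, -14), -1)), 5345) = Add(Mul(-98, Pow(-125, -1)), 5345) = Add(Mul(-98, Rational(-1, 125)), 5345) = Add(Rational(98, 125), 5345) = Rational(668223, 125)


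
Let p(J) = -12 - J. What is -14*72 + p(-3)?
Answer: -1017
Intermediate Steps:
-14*72 + p(-3) = -14*72 + (-12 - 1*(-3)) = -1008 + (-12 + 3) = -1008 - 9 = -1017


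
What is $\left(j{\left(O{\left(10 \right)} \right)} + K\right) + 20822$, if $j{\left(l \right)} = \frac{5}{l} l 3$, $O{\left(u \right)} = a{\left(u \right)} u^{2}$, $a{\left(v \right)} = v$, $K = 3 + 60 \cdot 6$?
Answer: $21200$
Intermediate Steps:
$K = 363$ ($K = 3 + 360 = 363$)
$O{\left(u \right)} = u^{3}$ ($O{\left(u \right)} = u u^{2} = u^{3}$)
$j{\left(l \right)} = 15$ ($j{\left(l \right)} = 5 \cdot 3 = 15$)
$\left(j{\left(O{\left(10 \right)} \right)} + K\right) + 20822 = \left(15 + 363\right) + 20822 = 378 + 20822 = 21200$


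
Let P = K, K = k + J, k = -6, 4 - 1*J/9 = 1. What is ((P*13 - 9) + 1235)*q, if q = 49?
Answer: 73451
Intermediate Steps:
J = 27 (J = 36 - 9*1 = 36 - 9 = 27)
K = 21 (K = -6 + 27 = 21)
P = 21
((P*13 - 9) + 1235)*q = ((21*13 - 9) + 1235)*49 = ((273 - 9) + 1235)*49 = (264 + 1235)*49 = 1499*49 = 73451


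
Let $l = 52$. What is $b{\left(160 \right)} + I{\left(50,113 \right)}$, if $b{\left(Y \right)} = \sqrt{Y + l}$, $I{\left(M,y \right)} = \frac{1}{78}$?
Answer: $\frac{1}{78} + 2 \sqrt{53} \approx 14.573$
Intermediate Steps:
$I{\left(M,y \right)} = \frac{1}{78}$
$b{\left(Y \right)} = \sqrt{52 + Y}$ ($b{\left(Y \right)} = \sqrt{Y + 52} = \sqrt{52 + Y}$)
$b{\left(160 \right)} + I{\left(50,113 \right)} = \sqrt{52 + 160} + \frac{1}{78} = \sqrt{212} + \frac{1}{78} = 2 \sqrt{53} + \frac{1}{78} = \frac{1}{78} + 2 \sqrt{53}$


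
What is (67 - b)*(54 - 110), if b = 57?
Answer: -560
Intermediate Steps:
(67 - b)*(54 - 110) = (67 - 1*57)*(54 - 110) = (67 - 57)*(-56) = 10*(-56) = -560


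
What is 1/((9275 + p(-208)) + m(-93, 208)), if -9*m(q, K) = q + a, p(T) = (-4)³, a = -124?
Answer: 9/83116 ≈ 0.00010828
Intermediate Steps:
p(T) = -64
m(q, K) = 124/9 - q/9 (m(q, K) = -(q - 124)/9 = -(-124 + q)/9 = 124/9 - q/9)
1/((9275 + p(-208)) + m(-93, 208)) = 1/((9275 - 64) + (124/9 - ⅑*(-93))) = 1/(9211 + (124/9 + 31/3)) = 1/(9211 + 217/9) = 1/(83116/9) = 9/83116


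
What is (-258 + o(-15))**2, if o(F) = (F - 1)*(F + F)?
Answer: 49284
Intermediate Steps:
o(F) = 2*F*(-1 + F) (o(F) = (-1 + F)*(2*F) = 2*F*(-1 + F))
(-258 + o(-15))**2 = (-258 + 2*(-15)*(-1 - 15))**2 = (-258 + 2*(-15)*(-16))**2 = (-258 + 480)**2 = 222**2 = 49284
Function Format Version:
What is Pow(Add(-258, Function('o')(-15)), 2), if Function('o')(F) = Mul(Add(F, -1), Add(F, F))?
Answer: 49284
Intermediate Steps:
Function('o')(F) = Mul(2, F, Add(-1, F)) (Function('o')(F) = Mul(Add(-1, F), Mul(2, F)) = Mul(2, F, Add(-1, F)))
Pow(Add(-258, Function('o')(-15)), 2) = Pow(Add(-258, Mul(2, -15, Add(-1, -15))), 2) = Pow(Add(-258, Mul(2, -15, -16)), 2) = Pow(Add(-258, 480), 2) = Pow(222, 2) = 49284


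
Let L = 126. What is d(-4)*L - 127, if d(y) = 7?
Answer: 755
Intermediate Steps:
d(-4)*L - 127 = 7*126 - 127 = 882 - 127 = 755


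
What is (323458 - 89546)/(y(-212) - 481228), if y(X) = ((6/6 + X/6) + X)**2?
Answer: -2105208/3784931 ≈ -0.55621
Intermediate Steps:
y(X) = (1 + 7*X/6)**2 (y(X) = ((6*(1/6) + X*(1/6)) + X)**2 = ((1 + X/6) + X)**2 = (1 + 7*X/6)**2)
(323458 - 89546)/(y(-212) - 481228) = (323458 - 89546)/((6 + 7*(-212))**2/36 - 481228) = 233912/((6 - 1484)**2/36 - 481228) = 233912/((1/36)*(-1478)**2 - 481228) = 233912/((1/36)*2184484 - 481228) = 233912/(546121/9 - 481228) = 233912/(-3784931/9) = 233912*(-9/3784931) = -2105208/3784931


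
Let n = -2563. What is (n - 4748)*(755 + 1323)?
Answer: -15192258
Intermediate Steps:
(n - 4748)*(755 + 1323) = (-2563 - 4748)*(755 + 1323) = -7311*2078 = -15192258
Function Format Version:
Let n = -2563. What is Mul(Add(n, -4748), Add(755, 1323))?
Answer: -15192258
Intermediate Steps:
Mul(Add(n, -4748), Add(755, 1323)) = Mul(Add(-2563, -4748), Add(755, 1323)) = Mul(-7311, 2078) = -15192258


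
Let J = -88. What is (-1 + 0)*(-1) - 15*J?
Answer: 1321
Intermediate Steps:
(-1 + 0)*(-1) - 15*J = (-1 + 0)*(-1) - 15*(-88) = -1*(-1) + 1320 = 1 + 1320 = 1321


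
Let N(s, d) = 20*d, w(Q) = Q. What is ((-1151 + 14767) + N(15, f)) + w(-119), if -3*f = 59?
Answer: 39311/3 ≈ 13104.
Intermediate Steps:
f = -59/3 (f = -1/3*59 = -59/3 ≈ -19.667)
((-1151 + 14767) + N(15, f)) + w(-119) = ((-1151 + 14767) + 20*(-59/3)) - 119 = (13616 - 1180/3) - 119 = 39668/3 - 119 = 39311/3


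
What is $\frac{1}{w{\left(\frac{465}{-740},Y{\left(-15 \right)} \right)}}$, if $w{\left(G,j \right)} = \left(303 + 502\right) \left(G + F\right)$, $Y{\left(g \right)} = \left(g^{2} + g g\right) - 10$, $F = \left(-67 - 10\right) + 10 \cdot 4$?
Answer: $- \frac{148}{4483045} \approx -3.3013 \cdot 10^{-5}$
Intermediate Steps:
$F = -37$ ($F = -77 + 40 = -37$)
$Y{\left(g \right)} = -10 + 2 g^{2}$ ($Y{\left(g \right)} = \left(g^{2} + g^{2}\right) - 10 = 2 g^{2} - 10 = -10 + 2 g^{2}$)
$w{\left(G,j \right)} = -29785 + 805 G$ ($w{\left(G,j \right)} = \left(303 + 502\right) \left(G - 37\right) = 805 \left(-37 + G\right) = -29785 + 805 G$)
$\frac{1}{w{\left(\frac{465}{-740},Y{\left(-15 \right)} \right)}} = \frac{1}{-29785 + 805 \frac{465}{-740}} = \frac{1}{-29785 + 805 \cdot 465 \left(- \frac{1}{740}\right)} = \frac{1}{-29785 + 805 \left(- \frac{93}{148}\right)} = \frac{1}{-29785 - \frac{74865}{148}} = \frac{1}{- \frac{4483045}{148}} = - \frac{148}{4483045}$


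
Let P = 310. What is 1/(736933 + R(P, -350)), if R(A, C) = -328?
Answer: 1/736605 ≈ 1.3576e-6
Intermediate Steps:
1/(736933 + R(P, -350)) = 1/(736933 - 328) = 1/736605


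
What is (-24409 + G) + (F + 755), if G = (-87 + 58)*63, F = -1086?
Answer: -26567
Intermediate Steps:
G = -1827 (G = -29*63 = -1827)
(-24409 + G) + (F + 755) = (-24409 - 1827) + (-1086 + 755) = -26236 - 331 = -26567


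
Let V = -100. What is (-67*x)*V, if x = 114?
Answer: 763800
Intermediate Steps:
(-67*x)*V = -67*114*(-100) = -7638*(-100) = 763800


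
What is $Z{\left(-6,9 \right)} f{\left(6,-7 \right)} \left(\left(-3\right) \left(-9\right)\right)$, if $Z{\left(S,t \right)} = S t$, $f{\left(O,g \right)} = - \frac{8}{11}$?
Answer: $\frac{11664}{11} \approx 1060.4$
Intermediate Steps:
$f{\left(O,g \right)} = - \frac{8}{11}$ ($f{\left(O,g \right)} = \left(-8\right) \frac{1}{11} = - \frac{8}{11}$)
$Z{\left(-6,9 \right)} f{\left(6,-7 \right)} \left(\left(-3\right) \left(-9\right)\right) = \left(-6\right) 9 \left(- \frac{8}{11}\right) \left(\left(-3\right) \left(-9\right)\right) = \left(-54\right) \left(- \frac{8}{11}\right) 27 = \frac{432}{11} \cdot 27 = \frac{11664}{11}$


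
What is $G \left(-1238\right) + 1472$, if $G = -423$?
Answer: $525146$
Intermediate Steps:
$G \left(-1238\right) + 1472 = \left(-423\right) \left(-1238\right) + 1472 = 523674 + 1472 = 525146$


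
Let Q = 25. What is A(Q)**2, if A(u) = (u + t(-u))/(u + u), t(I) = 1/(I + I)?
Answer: 1560001/6250000 ≈ 0.24960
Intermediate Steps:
t(I) = 1/(2*I)
A(u) = (u - 1/(2*u))/(2*u) (A(u) = (u + 1/(2*((-u))))/(u + u) = (u + (-1/u)/2)/((2*u)) = (u - 1/(2*u))*(1/(2*u)) = (u - 1/(2*u))/(2*u))
A(Q)**2 = (1/2 - 1/4/25**2)**2 = (1/2 - 1/4*1/625)**2 = (1/2 - 1/2500)**2 = (1249/2500)**2 = 1560001/6250000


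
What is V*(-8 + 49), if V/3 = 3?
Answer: 369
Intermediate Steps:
V = 9 (V = 3*3 = 9)
V*(-8 + 49) = 9*(-8 + 49) = 9*41 = 369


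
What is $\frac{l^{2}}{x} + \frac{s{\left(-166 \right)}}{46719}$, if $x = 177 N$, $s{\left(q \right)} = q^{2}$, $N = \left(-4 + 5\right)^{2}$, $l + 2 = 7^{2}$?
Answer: $\frac{36026561}{2756421} \approx 13.07$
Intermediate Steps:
$l = 47$ ($l = -2 + 7^{2} = -2 + 49 = 47$)
$N = 1$ ($N = 1^{2} = 1$)
$x = 177$ ($x = 177 \cdot 1 = 177$)
$\frac{l^{2}}{x} + \frac{s{\left(-166 \right)}}{46719} = \frac{47^{2}}{177} + \frac{\left(-166\right)^{2}}{46719} = 2209 \cdot \frac{1}{177} + 27556 \cdot \frac{1}{46719} = \frac{2209}{177} + \frac{27556}{46719} = \frac{36026561}{2756421}$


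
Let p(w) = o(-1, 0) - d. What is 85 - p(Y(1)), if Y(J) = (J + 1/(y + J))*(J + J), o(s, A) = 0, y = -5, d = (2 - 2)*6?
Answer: 85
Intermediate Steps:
d = 0 (d = 0*6 = 0)
Y(J) = 2*J*(J + 1/(-5 + J)) (Y(J) = (J + 1/(-5 + J))*(J + J) = (J + 1/(-5 + J))*(2*J) = 2*J*(J + 1/(-5 + J)))
p(w) = 0 (p(w) = 0 - 1*0 = 0 + 0 = 0)
85 - p(Y(1)) = 85 - 1*0 = 85 + 0 = 85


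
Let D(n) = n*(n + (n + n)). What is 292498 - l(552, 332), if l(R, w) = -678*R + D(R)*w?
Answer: -302818430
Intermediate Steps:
D(n) = 3*n² (D(n) = n*(n + 2*n) = n*(3*n) = 3*n²)
l(R, w) = -678*R + 3*w*R² (l(R, w) = -678*R + (3*R²)*w = -678*R + 3*w*R²)
292498 - l(552, 332) = 292498 - 3*552*(-226 + 552*332) = 292498 - 3*552*(-226 + 183264) = 292498 - 3*552*183038 = 292498 - 1*303110928 = 292498 - 303110928 = -302818430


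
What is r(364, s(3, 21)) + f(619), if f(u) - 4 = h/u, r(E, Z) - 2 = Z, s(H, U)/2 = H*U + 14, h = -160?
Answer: 98880/619 ≈ 159.74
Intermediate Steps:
s(H, U) = 28 + 2*H*U (s(H, U) = 2*(H*U + 14) = 2*(14 + H*U) = 28 + 2*H*U)
r(E, Z) = 2 + Z
f(u) = 4 - 160/u
r(364, s(3, 21)) + f(619) = (2 + (28 + 2*3*21)) + (4 - 160/619) = (2 + (28 + 126)) + (4 - 160*1/619) = (2 + 154) + (4 - 160/619) = 156 + 2316/619 = 98880/619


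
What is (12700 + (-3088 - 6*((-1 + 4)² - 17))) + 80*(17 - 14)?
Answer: 9900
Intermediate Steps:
(12700 + (-3088 - 6*((-1 + 4)² - 17))) + 80*(17 - 14) = (12700 + (-3088 - 6*(3² - 17))) + 80*3 = (12700 + (-3088 - 6*(9 - 17))) + 240 = (12700 + (-3088 - 6*(-8))) + 240 = (12700 + (-3088 - 1*(-48))) + 240 = (12700 + (-3088 + 48)) + 240 = (12700 - 3040) + 240 = 9660 + 240 = 9900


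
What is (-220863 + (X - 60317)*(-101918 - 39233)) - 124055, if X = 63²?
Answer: 7953231630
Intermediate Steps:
X = 3969
(-220863 + (X - 60317)*(-101918 - 39233)) - 124055 = (-220863 + (3969 - 60317)*(-101918 - 39233)) - 124055 = (-220863 - 56348*(-141151)) - 124055 = (-220863 + 7953576548) - 124055 = 7953355685 - 124055 = 7953231630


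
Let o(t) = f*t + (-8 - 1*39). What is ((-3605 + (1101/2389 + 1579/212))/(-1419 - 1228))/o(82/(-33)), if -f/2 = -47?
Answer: -60119779401/12412807950164 ≈ -0.0048434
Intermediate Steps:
f = 94 (f = -2*(-47) = 94)
o(t) = -47 + 94*t (o(t) = 94*t + (-8 - 1*39) = 94*t + (-8 - 39) = 94*t - 47 = -47 + 94*t)
((-3605 + (1101/2389 + 1579/212))/(-1419 - 1228))/o(82/(-33)) = ((-3605 + (1101/2389 + 1579/212))/(-1419 - 1228))/(-47 + 94*(82/(-33))) = ((-3605 + (1101*(1/2389) + 1579*(1/212)))/(-2647))/(-47 + 94*(82*(-1/33))) = ((-3605 + (1101/2389 + 1579/212))*(-1/2647))/(-47 + 94*(-82/33)) = ((-3605 + 4005643/506468)*(-1/2647))/(-47 - 7708/33) = (-1821811497/506468*(-1/2647))/(-9259/33) = (1821811497/1340620796)*(-33/9259) = -60119779401/12412807950164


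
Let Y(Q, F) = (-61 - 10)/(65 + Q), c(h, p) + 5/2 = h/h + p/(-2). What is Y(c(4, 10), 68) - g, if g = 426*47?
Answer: -2342716/117 ≈ -20023.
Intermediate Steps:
c(h, p) = -3/2 - p/2 (c(h, p) = -5/2 + (h/h + p/(-2)) = -5/2 + (1 + p*(-½)) = -5/2 + (1 - p/2) = -3/2 - p/2)
Y(Q, F) = -71/(65 + Q)
g = 20022
Y(c(4, 10), 68) - g = -71/(65 + (-3/2 - ½*10)) - 1*20022 = -71/(65 + (-3/2 - 5)) - 20022 = -71/(65 - 13/2) - 20022 = -71/117/2 - 20022 = -71*2/117 - 20022 = -142/117 - 20022 = -2342716/117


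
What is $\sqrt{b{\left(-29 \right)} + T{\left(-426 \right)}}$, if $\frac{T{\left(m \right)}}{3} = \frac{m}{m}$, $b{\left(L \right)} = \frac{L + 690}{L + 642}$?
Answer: $\frac{50 \sqrt{613}}{613} \approx 2.0195$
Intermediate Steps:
$b{\left(L \right)} = \frac{690 + L}{642 + L}$
$T{\left(m \right)} = 3$ ($T{\left(m \right)} = 3 \frac{m}{m} = 3 \cdot 1 = 3$)
$\sqrt{b{\left(-29 \right)} + T{\left(-426 \right)}} = \sqrt{\frac{690 - 29}{642 - 29} + 3} = \sqrt{\frac{1}{613} \cdot 661 + 3} = \sqrt{\frac{661}{613} + 3} = \sqrt{\frac{2500}{613}} = \frac{50 \sqrt{613}}{613}$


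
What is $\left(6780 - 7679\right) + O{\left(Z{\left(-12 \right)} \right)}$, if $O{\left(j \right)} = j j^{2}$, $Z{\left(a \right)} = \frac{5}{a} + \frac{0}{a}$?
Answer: $- \frac{1553597}{1728} \approx -899.07$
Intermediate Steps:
$Z{\left(a \right)} = \frac{5}{a}$ ($Z{\left(a \right)} = \frac{5}{a} + 0 = \frac{5}{a}$)
$O{\left(j \right)} = j^{3}$
$\left(6780 - 7679\right) + O{\left(Z{\left(-12 \right)} \right)} = \left(6780 - 7679\right) + \left(\frac{5}{-12}\right)^{3} = -899 + \left(5 \left(- \frac{1}{12}\right)\right)^{3} = -899 + \left(- \frac{5}{12}\right)^{3} = -899 - \frac{125}{1728} = - \frac{1553597}{1728}$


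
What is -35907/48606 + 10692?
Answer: 173219815/16202 ≈ 10691.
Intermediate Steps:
-35907/48606 + 10692 = -35907*1/48606 + 10692 = -11969/16202 + 10692 = 173219815/16202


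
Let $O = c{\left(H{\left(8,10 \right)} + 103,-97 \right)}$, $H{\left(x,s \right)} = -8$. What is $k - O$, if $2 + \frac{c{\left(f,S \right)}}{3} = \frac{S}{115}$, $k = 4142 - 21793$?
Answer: $- \frac{2028884}{115} \approx -17642.0$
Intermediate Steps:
$k = -17651$ ($k = 4142 - 21793 = -17651$)
$c{\left(f,S \right)} = -6 + \frac{3 S}{115}$ ($c{\left(f,S \right)} = -6 + 3 \frac{S}{115} = -6 + \frac{3 S}{115}$)
$O = - \frac{981}{115}$ ($O = -6 + \frac{3}{115} \left(-97\right) = -6 - \frac{291}{115} = - \frac{981}{115} \approx -8.5304$)
$k - O = -17651 - - \frac{981}{115} = -17651 + \frac{981}{115} = - \frac{2028884}{115}$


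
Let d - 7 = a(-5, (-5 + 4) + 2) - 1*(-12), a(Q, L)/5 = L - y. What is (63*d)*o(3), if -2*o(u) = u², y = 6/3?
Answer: -3969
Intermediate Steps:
y = 2 (y = 6*(⅓) = 2)
a(Q, L) = -10 + 5*L (a(Q, L) = 5*(L - 1*2) = 5*(L - 2) = 5*(-2 + L) = -10 + 5*L)
o(u) = -u²/2
d = 14 (d = 7 + ((-10 + 5*((-5 + 4) + 2)) - 1*(-12)) = 7 + ((-10 + 5*(-1 + 2)) + 12) = 7 + ((-10 + 5*1) + 12) = 7 + ((-10 + 5) + 12) = 7 + (-5 + 12) = 7 + 7 = 14)
(63*d)*o(3) = (63*14)*(-½*3²) = 882*(-½*9) = 882*(-9/2) = -3969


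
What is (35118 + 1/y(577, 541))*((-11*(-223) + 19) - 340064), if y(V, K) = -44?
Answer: -130411030018/11 ≈ -1.1856e+10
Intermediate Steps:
(35118 + 1/y(577, 541))*((-11*(-223) + 19) - 340064) = (35118 + 1/(-44))*((-11*(-223) + 19) - 340064) = (35118 - 1/44)*((2453 + 19) - 340064) = 1545191*(2472 - 340064)/44 = (1545191/44)*(-337592) = -130411030018/11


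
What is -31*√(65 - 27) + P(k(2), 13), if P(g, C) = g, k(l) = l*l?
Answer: 4 - 31*√38 ≈ -187.10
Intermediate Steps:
k(l) = l²
-31*√(65 - 27) + P(k(2), 13) = -31*√(65 - 27) + 2² = -31*√38 + 4 = 4 - 31*√38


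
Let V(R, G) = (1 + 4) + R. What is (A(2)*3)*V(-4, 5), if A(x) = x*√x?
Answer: 6*√2 ≈ 8.4853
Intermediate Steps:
A(x) = x^(3/2)
V(R, G) = 5 + R
(A(2)*3)*V(-4, 5) = (2^(3/2)*3)*(5 - 4) = ((2*√2)*3)*1 = (6*√2)*1 = 6*√2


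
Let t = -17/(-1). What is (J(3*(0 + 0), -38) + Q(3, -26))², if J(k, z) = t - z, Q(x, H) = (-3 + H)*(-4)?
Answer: 29241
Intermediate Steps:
Q(x, H) = 12 - 4*H
t = 17 (t = -17*(-1) = 17)
J(k, z) = 17 - z
(J(3*(0 + 0), -38) + Q(3, -26))² = ((17 - 1*(-38)) + (12 - 4*(-26)))² = ((17 + 38) + (12 + 104))² = (55 + 116)² = 171² = 29241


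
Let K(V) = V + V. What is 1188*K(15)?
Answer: 35640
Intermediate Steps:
K(V) = 2*V
1188*K(15) = 1188*(2*15) = 1188*30 = 35640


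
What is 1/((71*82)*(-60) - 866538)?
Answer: -1/1215858 ≈ -8.2246e-7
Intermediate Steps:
1/((71*82)*(-60) - 866538) = 1/(5822*(-60) - 866538) = 1/(-349320 - 866538) = 1/(-1215858) = -1/1215858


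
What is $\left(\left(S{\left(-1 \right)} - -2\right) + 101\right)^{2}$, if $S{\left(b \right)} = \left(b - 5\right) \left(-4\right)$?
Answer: $16129$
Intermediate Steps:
$S{\left(b \right)} = 20 - 4 b$ ($S{\left(b \right)} = \left(-5 + b\right) \left(-4\right) = 20 - 4 b$)
$\left(\left(S{\left(-1 \right)} - -2\right) + 101\right)^{2} = \left(\left(\left(20 - -4\right) - -2\right) + 101\right)^{2} = \left(\left(\left(20 + 4\right) + 2\right) + 101\right)^{2} = \left(\left(24 + 2\right) + 101\right)^{2} = \left(26 + 101\right)^{2} = 127^{2} = 16129$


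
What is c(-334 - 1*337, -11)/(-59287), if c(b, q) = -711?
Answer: 711/59287 ≈ 0.011993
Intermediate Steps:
c(-334 - 1*337, -11)/(-59287) = -711/(-59287) = -711*(-1/59287) = 711/59287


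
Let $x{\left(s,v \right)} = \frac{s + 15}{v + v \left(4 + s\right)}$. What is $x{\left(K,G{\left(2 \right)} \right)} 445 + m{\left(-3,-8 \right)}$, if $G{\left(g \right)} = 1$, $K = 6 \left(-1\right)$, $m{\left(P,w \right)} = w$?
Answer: $-4013$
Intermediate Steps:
$K = -6$
$x{\left(s,v \right)} = \frac{15 + s}{v + v \left(4 + s\right)}$
$x{\left(K,G{\left(2 \right)} \right)} 445 + m{\left(-3,-8 \right)} = \frac{15 - 6}{1 \left(5 - 6\right)} 445 - 8 = 1 \frac{1}{-1} \cdot 9 \cdot 445 - 8 = 1 \left(-1\right) 9 \cdot 445 - 8 = \left(-9\right) 445 - 8 = -4005 - 8 = -4013$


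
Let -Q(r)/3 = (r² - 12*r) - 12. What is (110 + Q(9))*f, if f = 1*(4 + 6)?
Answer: 2270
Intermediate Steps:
Q(r) = 36 - 3*r² + 36*r (Q(r) = -3*((r² - 12*r) - 12) = -3*(-12 + r² - 12*r) = 36 - 3*r² + 36*r)
f = 10 (f = 1*10 = 10)
(110 + Q(9))*f = (110 + (36 - 3*9² + 36*9))*10 = (110 + (36 - 3*81 + 324))*10 = (110 + (36 - 243 + 324))*10 = (110 + 117)*10 = 227*10 = 2270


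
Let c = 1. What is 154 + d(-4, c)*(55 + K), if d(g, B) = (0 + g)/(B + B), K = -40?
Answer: 124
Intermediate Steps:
d(g, B) = g/(2*B) (d(g, B) = g/((2*B)) = g*(1/(2*B)) = g/(2*B))
154 + d(-4, c)*(55 + K) = 154 + ((½)*(-4)/1)*(55 - 40) = 154 + ((½)*(-4)*1)*15 = 154 - 2*15 = 154 - 30 = 124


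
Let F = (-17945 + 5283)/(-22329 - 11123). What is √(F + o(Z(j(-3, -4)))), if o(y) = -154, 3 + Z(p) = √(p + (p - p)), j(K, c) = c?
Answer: 3*I*√4775222822/16726 ≈ 12.394*I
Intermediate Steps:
Z(p) = -3 + √p (Z(p) = -3 + √(p + (p - p)) = -3 + √(p + 0) = -3 + √p)
F = 6331/16726 (F = -12662/(-33452) = -12662*(-1/33452) = 6331/16726 ≈ 0.37851)
√(F + o(Z(j(-3, -4)))) = √(6331/16726 - 154) = √(-2569473/16726) = 3*I*√4775222822/16726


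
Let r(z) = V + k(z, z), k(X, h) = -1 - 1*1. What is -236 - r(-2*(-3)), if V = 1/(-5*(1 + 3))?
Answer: -4679/20 ≈ -233.95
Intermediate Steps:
k(X, h) = -2 (k(X, h) = -1 - 1 = -2)
V = -1/20 (V = 1/(-5*4) = 1/(-20) = -1/20 ≈ -0.050000)
r(z) = -41/20 (r(z) = -1/20 - 2 = -41/20)
-236 - r(-2*(-3)) = -236 - 1*(-41/20) = -236 + 41/20 = -4679/20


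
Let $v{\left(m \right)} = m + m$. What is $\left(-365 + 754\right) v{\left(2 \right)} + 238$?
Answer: $1794$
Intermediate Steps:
$v{\left(m \right)} = 2 m$
$\left(-365 + 754\right) v{\left(2 \right)} + 238 = \left(-365 + 754\right) 2 \cdot 2 + 238 = 389 \cdot 4 + 238 = 1556 + 238 = 1794$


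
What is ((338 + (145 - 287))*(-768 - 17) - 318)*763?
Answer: -117637814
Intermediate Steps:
((338 + (145 - 287))*(-768 - 17) - 318)*763 = ((338 - 142)*(-785) - 318)*763 = (196*(-785) - 318)*763 = (-153860 - 318)*763 = -154178*763 = -117637814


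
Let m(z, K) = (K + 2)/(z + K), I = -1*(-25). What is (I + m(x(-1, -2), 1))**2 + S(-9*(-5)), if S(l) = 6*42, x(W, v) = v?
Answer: 736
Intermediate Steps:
I = 25
S(l) = 252
m(z, K) = (2 + K)/(K + z)
(I + m(x(-1, -2), 1))**2 + S(-9*(-5)) = (25 + (2 + 1)/(1 - 2))**2 + 252 = (25 + 3/(-1))**2 + 252 = (25 - 1*3)**2 + 252 = (25 - 3)**2 + 252 = 22**2 + 252 = 484 + 252 = 736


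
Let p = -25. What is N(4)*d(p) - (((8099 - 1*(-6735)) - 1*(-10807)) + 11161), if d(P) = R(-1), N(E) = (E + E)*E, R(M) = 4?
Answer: -36674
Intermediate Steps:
N(E) = 2*E² (N(E) = (2*E)*E = 2*E²)
d(P) = 4
N(4)*d(p) - (((8099 - 1*(-6735)) - 1*(-10807)) + 11161) = (2*4²)*4 - (((8099 - 1*(-6735)) - 1*(-10807)) + 11161) = (2*16)*4 - (((8099 + 6735) + 10807) + 11161) = 32*4 - ((14834 + 10807) + 11161) = 128 - (25641 + 11161) = 128 - 1*36802 = 128 - 36802 = -36674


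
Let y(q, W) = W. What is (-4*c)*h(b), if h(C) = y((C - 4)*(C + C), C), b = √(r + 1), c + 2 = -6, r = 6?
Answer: 32*√7 ≈ 84.664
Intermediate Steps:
c = -8 (c = -2 - 6 = -8)
b = √7 (b = √(6 + 1) = √7 ≈ 2.6458)
h(C) = C
(-4*c)*h(b) = (-4*(-8))*√7 = 32*√7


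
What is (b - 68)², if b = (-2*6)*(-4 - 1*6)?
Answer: 2704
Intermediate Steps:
b = 120 (b = -12*(-4 - 6) = -12*(-10) = 120)
(b - 68)² = (120 - 68)² = 52² = 2704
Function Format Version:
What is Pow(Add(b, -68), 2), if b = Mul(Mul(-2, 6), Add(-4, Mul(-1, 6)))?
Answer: 2704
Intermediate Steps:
b = 120 (b = Mul(-12, Add(-4, -6)) = Mul(-12, -10) = 120)
Pow(Add(b, -68), 2) = Pow(Add(120, -68), 2) = Pow(52, 2) = 2704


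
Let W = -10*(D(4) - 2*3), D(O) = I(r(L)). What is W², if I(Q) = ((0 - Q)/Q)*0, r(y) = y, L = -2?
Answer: 3600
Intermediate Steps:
I(Q) = 0 (I(Q) = ((-Q)/Q)*0 = -1*0 = 0)
D(O) = 0
W = 60 (W = -10*(0 - 2*3) = -10*(0 - 6) = -10*(-6) = 60)
W² = 60² = 3600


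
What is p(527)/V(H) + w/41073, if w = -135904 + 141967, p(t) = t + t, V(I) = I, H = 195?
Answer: 14824409/2669745 ≈ 5.5527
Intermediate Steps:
p(t) = 2*t
w = 6063
p(527)/V(H) + w/41073 = (2*527)/195 + 6063/41073 = 1054*(1/195) + 6063*(1/41073) = 1054/195 + 2021/13691 = 14824409/2669745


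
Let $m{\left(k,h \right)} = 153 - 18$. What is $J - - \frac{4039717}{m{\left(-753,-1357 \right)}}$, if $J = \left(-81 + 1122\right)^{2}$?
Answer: $\frac{150336652}{135} \approx 1.1136 \cdot 10^{6}$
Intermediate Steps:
$m{\left(k,h \right)} = 135$ ($m{\left(k,h \right)} = 153 - 18 = 135$)
$J = 1083681$ ($J = 1041^{2} = 1083681$)
$J - - \frac{4039717}{m{\left(-753,-1357 \right)}} = 1083681 - - \frac{4039717}{135} = 1083681 + \frac{4039717}{135} = \frac{150336652}{135}$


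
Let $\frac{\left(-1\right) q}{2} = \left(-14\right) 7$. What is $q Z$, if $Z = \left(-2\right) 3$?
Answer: $-1176$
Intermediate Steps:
$q = 196$ ($q = - 2 \left(\left(-14\right) 7\right) = \left(-2\right) \left(-98\right) = 196$)
$Z = -6$
$q Z = 196 \left(-6\right) = -1176$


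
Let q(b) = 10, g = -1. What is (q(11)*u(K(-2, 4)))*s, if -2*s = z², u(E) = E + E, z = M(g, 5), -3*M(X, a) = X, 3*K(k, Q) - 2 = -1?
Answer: -10/27 ≈ -0.37037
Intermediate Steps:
K(k, Q) = ⅓ (K(k, Q) = ⅔ + (⅓)*(-1) = ⅔ - ⅓ = ⅓)
M(X, a) = -X/3
z = ⅓ (z = -⅓*(-1) = ⅓ ≈ 0.33333)
u(E) = 2*E
s = -1/18 (s = -(⅓)²/2 = -½*⅑ = -1/18 ≈ -0.055556)
(q(11)*u(K(-2, 4)))*s = (10*(2*(⅓)))*(-1/18) = (10*(⅔))*(-1/18) = (20/3)*(-1/18) = -10/27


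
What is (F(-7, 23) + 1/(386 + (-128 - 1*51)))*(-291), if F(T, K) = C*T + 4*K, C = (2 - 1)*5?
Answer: -1144600/69 ≈ -16588.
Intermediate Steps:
C = 5 (C = 1*5 = 5)
F(T, K) = 4*K + 5*T (F(T, K) = 5*T + 4*K = 4*K + 5*T)
(F(-7, 23) + 1/(386 + (-128 - 1*51)))*(-291) = ((4*23 + 5*(-7)) + 1/(386 + (-128 - 1*51)))*(-291) = ((92 - 35) + 1/(386 + (-128 - 51)))*(-291) = (57 + 1/(386 - 179))*(-291) = (57 + 1/207)*(-291) = (11800/207)*(-291) = -1144600/69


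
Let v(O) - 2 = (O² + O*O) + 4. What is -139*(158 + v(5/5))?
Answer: -23074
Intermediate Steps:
v(O) = 6 + 2*O² (v(O) = 2 + ((O² + O*O) + 4) = 2 + ((O² + O²) + 4) = 2 + (2*O² + 4) = 2 + (4 + 2*O²) = 6 + 2*O²)
-139*(158 + v(5/5)) = -139*(158 + (6 + 2*(5/5)²)) = -139*(158 + (6 + 2*(5*(⅕))²)) = -139*(158 + (6 + 2*1²)) = -139*(158 + (6 + 2*1)) = -139*(158 + (6 + 2)) = -139*(158 + 8) = -139*166 = -23074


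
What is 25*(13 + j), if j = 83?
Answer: 2400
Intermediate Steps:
25*(13 + j) = 25*(13 + 83) = 25*96 = 2400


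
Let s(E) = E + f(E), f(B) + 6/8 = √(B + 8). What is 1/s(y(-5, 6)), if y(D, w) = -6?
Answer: -108/697 - 16*√2/697 ≈ -0.18741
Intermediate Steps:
f(B) = -¾ + √(8 + B) (f(B) = -¾ + √(B + 8) = -¾ + √(8 + B))
s(E) = -¾ + E + √(8 + E) (s(E) = E + (-¾ + √(8 + E)) = -¾ + E + √(8 + E))
1/s(y(-5, 6)) = 1/(-¾ - 6 + √(8 - 6)) = 1/(-¾ - 6 + √2) = 1/(-27/4 + √2)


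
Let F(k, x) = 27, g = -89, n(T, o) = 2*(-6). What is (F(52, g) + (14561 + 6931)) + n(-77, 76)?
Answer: 21507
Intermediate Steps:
n(T, o) = -12
(F(52, g) + (14561 + 6931)) + n(-77, 76) = (27 + (14561 + 6931)) - 12 = (27 + 21492) - 12 = 21519 - 12 = 21507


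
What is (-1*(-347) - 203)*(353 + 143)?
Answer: 71424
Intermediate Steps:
(-1*(-347) - 203)*(353 + 143) = (347 - 203)*496 = 144*496 = 71424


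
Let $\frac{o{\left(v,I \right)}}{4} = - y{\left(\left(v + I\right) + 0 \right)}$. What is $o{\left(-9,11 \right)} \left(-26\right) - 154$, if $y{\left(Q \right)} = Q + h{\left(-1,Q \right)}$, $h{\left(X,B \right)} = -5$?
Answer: $-466$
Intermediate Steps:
$y{\left(Q \right)} = -5 + Q$ ($y{\left(Q \right)} = Q - 5 = -5 + Q$)
$o{\left(v,I \right)} = 20 - 4 I - 4 v$ ($o{\left(v,I \right)} = 4 \left(- (-5 + \left(\left(v + I\right) + 0\right))\right) = 4 \left(- (-5 + \left(\left(I + v\right) + 0\right))\right) = 4 \left(- (-5 + \left(I + v\right))\right) = 4 \left(- (-5 + I + v)\right) = 4 \left(5 - I - v\right) = 20 - 4 I - 4 v$)
$o{\left(-9,11 \right)} \left(-26\right) - 154 = \left(20 - 44 - -36\right) \left(-26\right) - 154 = \left(20 - 44 + 36\right) \left(-26\right) - 154 = 12 \left(-26\right) - 154 = -312 - 154 = -466$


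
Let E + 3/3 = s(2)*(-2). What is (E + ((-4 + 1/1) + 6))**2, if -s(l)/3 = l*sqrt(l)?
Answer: 292 + 48*sqrt(2) ≈ 359.88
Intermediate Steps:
s(l) = -3*l**(3/2) (s(l) = -3*l*sqrt(l) = -3*l**(3/2))
E = -1 + 12*sqrt(2) (E = -1 - 6*sqrt(2)*(-2) = -1 + 12*sqrt(2) ≈ 15.971)
(E + ((-4 + 1/1) + 6))**2 = ((-1 + 12*sqrt(2)) + ((-4 + 1/1) + 6))**2 = ((-1 + 12*sqrt(2)) + ((-4 + 1) + 6))**2 = ((-1 + 12*sqrt(2)) + (-3 + 6))**2 = ((-1 + 12*sqrt(2)) + 3)**2 = (2 + 12*sqrt(2))**2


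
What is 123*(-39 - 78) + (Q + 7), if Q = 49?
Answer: -14335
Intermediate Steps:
123*(-39 - 78) + (Q + 7) = 123*(-39 - 78) + (49 + 7) = 123*(-117) + 56 = -14391 + 56 = -14335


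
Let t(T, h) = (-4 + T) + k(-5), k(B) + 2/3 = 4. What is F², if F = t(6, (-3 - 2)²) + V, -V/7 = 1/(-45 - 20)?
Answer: 1125721/38025 ≈ 29.605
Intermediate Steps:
V = 7/65 (V = -7/(-45 - 20) = -7/(-65) = -7*(-1/65) = 7/65 ≈ 0.10769)
k(B) = 10/3 (k(B) = -⅔ + 4 = 10/3)
t(T, h) = -⅔ + T (t(T, h) = (-4 + T) + 10/3 = -⅔ + T)
F = 1061/195 (F = (-⅔ + 6) + 7/65 = 16/3 + 7/65 = 1061/195 ≈ 5.4410)
F² = (1061/195)² = 1125721/38025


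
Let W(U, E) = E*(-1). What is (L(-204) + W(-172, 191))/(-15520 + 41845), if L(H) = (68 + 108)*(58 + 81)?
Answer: 899/975 ≈ 0.92205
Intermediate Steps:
W(U, E) = -E
L(H) = 24464 (L(H) = 176*139 = 24464)
(L(-204) + W(-172, 191))/(-15520 + 41845) = (24464 - 1*191)/(-15520 + 41845) = (24464 - 191)/26325 = 24273*(1/26325) = 899/975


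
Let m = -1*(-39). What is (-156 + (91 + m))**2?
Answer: 676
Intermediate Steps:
m = 39
(-156 + (91 + m))**2 = (-156 + (91 + 39))**2 = (-156 + 130)**2 = (-26)**2 = 676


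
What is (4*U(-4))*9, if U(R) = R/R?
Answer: 36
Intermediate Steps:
U(R) = 1
(4*U(-4))*9 = (4*1)*9 = 4*9 = 36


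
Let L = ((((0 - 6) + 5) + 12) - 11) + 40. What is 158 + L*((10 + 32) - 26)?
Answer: 798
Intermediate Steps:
L = 40 (L = (((-6 + 5) + 12) - 11) + 40 = ((-1 + 12) - 11) + 40 = (11 - 11) + 40 = 0 + 40 = 40)
158 + L*((10 + 32) - 26) = 158 + 40*((10 + 32) - 26) = 158 + 40*(42 - 26) = 158 + 40*16 = 158 + 640 = 798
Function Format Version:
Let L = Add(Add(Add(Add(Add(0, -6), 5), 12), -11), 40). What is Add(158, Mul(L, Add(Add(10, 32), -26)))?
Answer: 798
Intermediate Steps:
L = 40 (L = Add(Add(Add(Add(-6, 5), 12), -11), 40) = Add(Add(Add(-1, 12), -11), 40) = Add(Add(11, -11), 40) = Add(0, 40) = 40)
Add(158, Mul(L, Add(Add(10, 32), -26))) = Add(158, Mul(40, Add(Add(10, 32), -26))) = Add(158, Mul(40, Add(42, -26))) = Add(158, Mul(40, 16)) = Add(158, 640) = 798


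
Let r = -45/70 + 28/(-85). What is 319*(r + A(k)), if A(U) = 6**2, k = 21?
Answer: 13296877/1190 ≈ 11174.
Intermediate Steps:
A(U) = 36
r = -1157/1190 (r = -45*1/70 + 28*(-1/85) = -9/14 - 28/85 = -1157/1190 ≈ -0.97227)
319*(r + A(k)) = 319*(-1157/1190 + 36) = 319*(41683/1190) = 13296877/1190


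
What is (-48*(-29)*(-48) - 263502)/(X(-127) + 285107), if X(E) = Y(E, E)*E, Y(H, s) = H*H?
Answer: 165159/881638 ≈ 0.18733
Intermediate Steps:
Y(H, s) = H²
X(E) = E³ (X(E) = E²*E = E³)
(-48*(-29)*(-48) - 263502)/(X(-127) + 285107) = (-48*(-29)*(-48) - 263502)/((-127)³ + 285107) = (1392*(-48) - 263502)/(-2048383 + 285107) = (-66816 - 263502)/(-1763276) = -330318*(-1/1763276) = 165159/881638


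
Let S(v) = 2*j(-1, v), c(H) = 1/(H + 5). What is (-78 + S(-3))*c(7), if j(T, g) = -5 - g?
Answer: -41/6 ≈ -6.8333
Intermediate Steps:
c(H) = 1/(5 + H)
S(v) = -10 - 2*v (S(v) = 2*(-5 - v) = -10 - 2*v)
(-78 + S(-3))*c(7) = (-78 + (-10 - 2*(-3)))/(5 + 7) = (-78 + (-10 + 6))/12 = (-78 - 4)*(1/12) = -82*1/12 = -41/6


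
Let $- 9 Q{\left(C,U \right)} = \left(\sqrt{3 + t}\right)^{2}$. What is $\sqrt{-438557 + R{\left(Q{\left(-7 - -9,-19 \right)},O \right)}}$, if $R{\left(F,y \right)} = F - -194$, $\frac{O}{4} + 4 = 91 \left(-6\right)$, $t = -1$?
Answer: $\frac{i \sqrt{3945269}}{3} \approx 662.09 i$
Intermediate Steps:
$O = -2200$ ($O = -16 + 4 \cdot 91 \left(-6\right) = -16 + 4 \left(-546\right) = -16 - 2184 = -2200$)
$Q{\left(C,U \right)} = - \frac{2}{9}$ ($Q{\left(C,U \right)} = - \frac{\left(\sqrt{3 - 1}\right)^{2}}{9} = - \frac{\left(\sqrt{2}\right)^{2}}{9} = \left(- \frac{1}{9}\right) 2 = - \frac{2}{9}$)
$R{\left(F,y \right)} = 194 + F$ ($R{\left(F,y \right)} = F + 194 = 194 + F$)
$\sqrt{-438557 + R{\left(Q{\left(-7 - -9,-19 \right)},O \right)}} = \sqrt{-438557 + \left(194 - \frac{2}{9}\right)} = \sqrt{-438557 + \frac{1744}{9}} = \sqrt{- \frac{3945269}{9}} = \frac{i \sqrt{3945269}}{3}$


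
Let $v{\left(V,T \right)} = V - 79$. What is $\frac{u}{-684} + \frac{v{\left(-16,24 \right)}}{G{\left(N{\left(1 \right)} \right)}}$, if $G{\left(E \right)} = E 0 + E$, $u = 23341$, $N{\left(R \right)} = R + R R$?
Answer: $- \frac{55831}{684} \approx -81.624$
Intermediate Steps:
$N{\left(R \right)} = R + R^{2}$
$G{\left(E \right)} = E$ ($G{\left(E \right)} = 0 + E = E$)
$v{\left(V,T \right)} = -79 + V$ ($v{\left(V,T \right)} = V - 79 = -79 + V$)
$\frac{u}{-684} + \frac{v{\left(-16,24 \right)}}{G{\left(N{\left(1 \right)} \right)}} = \frac{23341}{-684} + \frac{-79 - 16}{1 \left(1 + 1\right)} = 23341 \left(- \frac{1}{684}\right) - \frac{95}{1 \cdot 2} = - \frac{23341}{684} - \frac{95}{2} = - \frac{55831}{684}$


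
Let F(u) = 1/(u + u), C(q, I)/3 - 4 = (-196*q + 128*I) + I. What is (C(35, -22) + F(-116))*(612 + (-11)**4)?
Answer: -102912372325/232 ≈ -4.4359e+8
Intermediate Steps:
C(q, I) = 12 - 588*q + 387*I (C(q, I) = 12 + 3*((-196*q + 128*I) + I) = 12 + 3*(-196*q + 129*I) = 12 + (-588*q + 387*I) = 12 - 588*q + 387*I)
F(u) = 1/(2*u)
(C(35, -22) + F(-116))*(612 + (-11)**4) = ((12 - 588*35 + 387*(-22)) + (1/2)/(-116))*(612 + (-11)**4) = ((12 - 20580 - 8514) + (1/2)*(-1/116))*(612 + 14641) = (-29082 - 1/232)*15253 = -6747025/232*15253 = -102912372325/232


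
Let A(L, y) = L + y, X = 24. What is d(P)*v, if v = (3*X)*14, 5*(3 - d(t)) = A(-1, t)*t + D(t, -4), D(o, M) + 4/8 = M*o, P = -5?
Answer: -34776/5 ≈ -6955.2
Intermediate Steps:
D(o, M) = -½ + M*o
d(t) = 31/10 + 4*t/5 - t*(-1 + t)/5 (d(t) = 3 - ((-1 + t)*t + (-½ - 4*t))/5 = 3 - (t*(-1 + t) + (-½ - 4*t))/5 = 3 - (-½ - 4*t + t*(-1 + t))/5 = 3 + (⅒ + 4*t/5 - t*(-1 + t)/5) = 31/10 + 4*t/5 - t*(-1 + t)/5)
v = 1008 (v = (3*24)*14 = 72*14 = 1008)
d(P)*v = (31/10 - 5 - ⅕*(-5)²)*1008 = (31/10 - 5 - ⅕*25)*1008 = (31/10 - 5 - 5)*1008 = -69/10*1008 = -34776/5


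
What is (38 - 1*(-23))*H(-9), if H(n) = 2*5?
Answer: 610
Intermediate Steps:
H(n) = 10
(38 - 1*(-23))*H(-9) = (38 - 1*(-23))*10 = (38 + 23)*10 = 61*10 = 610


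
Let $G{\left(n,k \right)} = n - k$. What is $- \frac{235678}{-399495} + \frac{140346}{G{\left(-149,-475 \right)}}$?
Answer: $\frac{28072178149}{65117685} \approx 431.1$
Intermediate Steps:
$- \frac{235678}{-399495} + \frac{140346}{G{\left(-149,-475 \right)}} = - \frac{235678}{-399495} + \frac{140346}{-149 - -475} = \left(-235678\right) \left(- \frac{1}{399495}\right) + \frac{140346}{-149 + 475} = \frac{235678}{399495} + \frac{140346}{326} = \frac{235678}{399495} + 140346 \cdot \frac{1}{326} = \frac{235678}{399495} + \frac{70173}{163} = \frac{28072178149}{65117685}$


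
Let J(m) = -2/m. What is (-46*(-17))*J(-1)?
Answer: 1564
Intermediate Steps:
(-46*(-17))*J(-1) = (-46*(-17))*(-2/(-1)) = 782*(-2*(-1)) = 782*2 = 1564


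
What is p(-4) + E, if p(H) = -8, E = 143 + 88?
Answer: 223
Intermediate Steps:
E = 231
p(-4) + E = -8 + 231 = 223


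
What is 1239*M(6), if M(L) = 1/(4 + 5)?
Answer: 413/3 ≈ 137.67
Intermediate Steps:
M(L) = ⅑ (M(L) = 1/9 = ⅑)
1239*M(6) = 1239*(⅑) = 413/3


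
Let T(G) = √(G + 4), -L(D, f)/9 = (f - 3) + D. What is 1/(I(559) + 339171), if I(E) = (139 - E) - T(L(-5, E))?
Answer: 338751/114752244956 + I*√4955/114752244956 ≈ 2.952e-6 + 6.1342e-10*I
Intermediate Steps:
L(D, f) = 27 - 9*D - 9*f (L(D, f) = -9*((f - 3) + D) = -9*((-3 + f) + D) = -9*(-3 + D + f) = 27 - 9*D - 9*f)
T(G) = √(4 + G)
I(E) = 139 - E - √(76 - 9*E) (I(E) = (139 - E) - √(4 + (27 - 9*(-5) - 9*E)) = (139 - E) - √(4 + (27 + 45 - 9*E)) = (139 - E) - √(4 + (72 - 9*E)) = (139 - E) - √(76 - 9*E) = 139 - E - √(76 - 9*E))
1/(I(559) + 339171) = 1/((139 - 1*559 - √(76 - 9*559)) + 339171) = 1/((139 - 559 - √(76 - 5031)) + 339171) = 1/((139 - 559 - √(-4955)) + 339171) = 1/((139 - 559 - I*√4955) + 339171) = 1/((-420 - I*√4955) + 339171) = 1/(338751 - I*√4955)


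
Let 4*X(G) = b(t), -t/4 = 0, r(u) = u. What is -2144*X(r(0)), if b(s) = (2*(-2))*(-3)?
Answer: -6432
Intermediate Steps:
t = 0 (t = -4*0 = 0)
b(s) = 12 (b(s) = -4*(-3) = 12)
X(G) = 3 (X(G) = (1/4)*12 = 3)
-2144*X(r(0)) = -2144*3 = -6432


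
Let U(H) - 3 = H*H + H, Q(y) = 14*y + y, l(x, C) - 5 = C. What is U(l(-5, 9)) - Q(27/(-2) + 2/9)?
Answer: 2473/6 ≈ 412.17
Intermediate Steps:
l(x, C) = 5 + C
Q(y) = 15*y
U(H) = 3 + H + H**2 (U(H) = 3 + (H*H + H) = 3 + (H**2 + H) = 3 + (H + H**2) = 3 + H + H**2)
U(l(-5, 9)) - Q(27/(-2) + 2/9) = (3 + (5 + 9) + (5 + 9)**2) - 15*(27/(-2) + 2/9) = (3 + 14 + 14**2) - 15*(27*(-1/2) + 2*(1/9)) = (3 + 14 + 196) - 15*(-27/2 + 2/9) = 213 - 15*(-239)/18 = 213 - 1*(-1195/6) = 213 + 1195/6 = 2473/6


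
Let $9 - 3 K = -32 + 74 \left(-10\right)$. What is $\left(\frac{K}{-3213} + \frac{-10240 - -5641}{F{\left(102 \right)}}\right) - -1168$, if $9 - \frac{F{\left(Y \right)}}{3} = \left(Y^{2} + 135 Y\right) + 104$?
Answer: $\frac{39032109598}{33418413} \approx 1168.0$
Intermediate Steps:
$F{\left(Y \right)} = -285 - 405 Y - 3 Y^{2}$ ($F{\left(Y \right)} = 27 - 3 \left(\left(Y^{2} + 135 Y\right) + 104\right) = 27 - 3 \left(104 + Y^{2} + 135 Y\right) = 27 - \left(312 + 3 Y^{2} + 405 Y\right) = -285 - 405 Y - 3 Y^{2}$)
$K = \frac{781}{3}$ ($K = 3 - \frac{-32 + 74 \left(-10\right)}{3} = 3 - \frac{-32 - 740}{3} = 3 - - \frac{772}{3} = 3 + \frac{772}{3} = \frac{781}{3} \approx 260.33$)
$\left(\frac{K}{-3213} + \frac{-10240 - -5641}{F{\left(102 \right)}}\right) - -1168 = \left(\frac{781}{3 \left(-3213\right)} + \frac{-10240 - -5641}{-285 - 41310 - 3 \cdot 102^{2}}\right) - -1168 = \left(\frac{781}{3} \left(- \frac{1}{3213}\right) + \frac{-10240 + 5641}{-285 - 41310 - 31212}\right) + 1168 = \left(- \frac{781}{9639} - \frac{4599}{-285 - 41310 - 31212}\right) + 1168 = \left(- \frac{781}{9639} - \frac{4599}{-72807}\right) + 1168 = \left(- \frac{781}{9639} - - \frac{219}{3467}\right) + 1168 = \left(- \frac{781}{9639} + \frac{219}{3467}\right) + 1168 = - \frac{596786}{33418413} + 1168 = \frac{39032109598}{33418413}$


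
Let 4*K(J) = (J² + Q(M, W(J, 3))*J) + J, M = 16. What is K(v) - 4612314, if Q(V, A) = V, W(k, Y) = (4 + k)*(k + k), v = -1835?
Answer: -7556613/2 ≈ -3.7783e+6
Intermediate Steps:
W(k, Y) = 2*k*(4 + k) (W(k, Y) = (4 + k)*(2*k) = 2*k*(4 + k))
K(J) = J²/4 + 17*J/4 (K(J) = ((J² + 16*J) + J)/4 = (J² + 17*J)/4 = J²/4 + 17*J/4)
K(v) - 4612314 = (¼)*(-1835)*(17 - 1835) - 4612314 = (¼)*(-1835)*(-1818) - 4612314 = 1668015/2 - 4612314 = -7556613/2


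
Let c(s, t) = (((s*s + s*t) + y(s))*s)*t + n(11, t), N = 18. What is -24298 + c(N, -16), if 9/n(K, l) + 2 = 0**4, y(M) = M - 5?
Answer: -76829/2 ≈ -38415.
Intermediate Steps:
y(M) = -5 + M
n(K, l) = -9/2 (n(K, l) = 9/(-2 + 0**4) = 9/(-2 + 0) = 9/(-2) = 9*(-1/2) = -9/2)
c(s, t) = -9/2 + s*t*(-5 + s + s**2 + s*t) (c(s, t) = (((s*s + s*t) + (-5 + s))*s)*t - 9/2 = (((s**2 + s*t) + (-5 + s))*s)*t - 9/2 = ((-5 + s + s**2 + s*t)*s)*t - 9/2 = (s*(-5 + s + s**2 + s*t))*t - 9/2 = s*t*(-5 + s + s**2 + s*t) - 9/2 = -9/2 + s*t*(-5 + s + s**2 + s*t))
-24298 + c(N, -16) = -24298 + (-9/2 - 16*18**3 + 18**2*(-16)**2 + 18*(-16)*(-5 + 18)) = -24298 + (-9/2 - 16*5832 + 324*256 + 18*(-16)*13) = -24298 + (-9/2 - 93312 + 82944 - 3744) = -24298 - 28233/2 = -76829/2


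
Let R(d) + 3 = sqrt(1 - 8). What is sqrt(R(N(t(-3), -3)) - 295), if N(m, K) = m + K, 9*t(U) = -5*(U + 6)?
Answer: sqrt(-298 + I*sqrt(7)) ≈ 0.07663 + 17.263*I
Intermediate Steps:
t(U) = -10/3 - 5*U/9 (t(U) = (-5*(U + 6))/9 = (-5*(6 + U))/9 = (-30 - 5*U)/9 = -10/3 - 5*U/9)
N(m, K) = K + m
R(d) = -3 + I*sqrt(7) (R(d) = -3 + sqrt(1 - 8) = -3 + sqrt(-7) = -3 + I*sqrt(7))
sqrt(R(N(t(-3), -3)) - 295) = sqrt((-3 + I*sqrt(7)) - 295) = sqrt(-298 + I*sqrt(7))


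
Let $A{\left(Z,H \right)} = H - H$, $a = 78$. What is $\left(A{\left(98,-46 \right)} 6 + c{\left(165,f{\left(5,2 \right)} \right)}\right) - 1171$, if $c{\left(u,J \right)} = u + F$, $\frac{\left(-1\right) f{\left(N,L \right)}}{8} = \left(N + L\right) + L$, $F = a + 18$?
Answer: $-910$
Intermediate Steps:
$A{\left(Z,H \right)} = 0$
$F = 96$ ($F = 78 + 18 = 96$)
$f{\left(N,L \right)} = - 16 L - 8 N$ ($f{\left(N,L \right)} = - 8 \left(\left(N + L\right) + L\right) = - 8 \left(\left(L + N\right) + L\right) = - 8 \left(N + 2 L\right) = - 16 L - 8 N$)
$c{\left(u,J \right)} = 96 + u$ ($c{\left(u,J \right)} = u + 96 = 96 + u$)
$\left(A{\left(98,-46 \right)} 6 + c{\left(165,f{\left(5,2 \right)} \right)}\right) - 1171 = \left(0 \cdot 6 + \left(96 + 165\right)\right) - 1171 = \left(0 + 261\right) - 1171 = 261 - 1171 = -910$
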